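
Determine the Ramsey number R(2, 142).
R(2, 142) = 142

R(2, k) = k for all k ≥ 2: in a 2-colouring of K_k, either some edge is red (a red K_2) or all edges are blue (a blue K_k). And K_{141} coloured all-blue has no blue K_142, so R(2, 142) > 141. Hence R(2, 142) = 142.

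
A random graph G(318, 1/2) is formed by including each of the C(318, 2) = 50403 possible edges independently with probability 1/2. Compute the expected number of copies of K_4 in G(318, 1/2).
E[# K_4] = C(318, 4) · (1/2)^C(4, 2) = 418092885 / 2^6 = 6532701.328125

For each 4-subset S of vertices (there are C(318, 4) = 418092885 such S), let X_S = 1 if S induces a K_4 (all C(4, 2) = 6 edges present). Then P(X_S = 1) = (1/2)^6 = 1/64. By linearity of expectation, E[# K_4] = C(318, 4) · (1/2)^6 = 418092885 / 64 = 6532701.328125.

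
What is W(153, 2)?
W(153, 2) = 153 + 1 = 154

A 2-term AP is any pair of integers, so a monochromatic 2-AP exists iff some colour is used at least twice. With 153 colours, the colouring i ↦ i on {1, ..., 153} uses each colour once, avoiding any monochromatic pair, so W(153, 2) > 153. For {1, ..., 154}, pigeonhole forces two integers of the same colour, which form a monochromatic 2-AP. Hence W(153, 2) = 154.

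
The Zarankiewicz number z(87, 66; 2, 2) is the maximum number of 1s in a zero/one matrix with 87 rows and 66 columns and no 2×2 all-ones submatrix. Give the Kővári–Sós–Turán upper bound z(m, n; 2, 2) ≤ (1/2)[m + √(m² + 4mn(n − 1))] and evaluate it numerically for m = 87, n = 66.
z(87, 66; 2, 2) ≤ (1/2)[87 + √(87² + 4·87·66·65)] = (1/2)[87 + √1500489] = 655.9722

Kővári–Sós–Turán: let r_1, ..., r_87 be the row sums and z = Σ r_i the total number of 1s. Each pair of columns can share at most one row with both entries 1 (else a 2×2 all-ones block appears), so Σ_i C(r_i, 2) ≤ C(66, 2) = 2145. By convexity Σ_i C(r_i, 2) ≥ 87·C(z/87, 2) = z(z − 87)/(2·87), giving z² − 87z − 87·66·65 ≤ 0 and hence z ≤ (1/2)[87 + √(7569 + 4·373230)] = (1/2)[87 + √1500489] ≈ (1/2)(87 + 1224.9445) = 655.9722.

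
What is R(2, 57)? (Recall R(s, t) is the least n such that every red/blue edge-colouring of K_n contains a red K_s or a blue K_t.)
R(2, 57) = 57

R(2, k) = k for all k ≥ 2: in a 2-colouring of K_k, either some edge is red (a red K_2) or all edges are blue (a blue K_k). And K_{56} coloured all-blue has no blue K_57, so R(2, 57) > 56. Hence R(2, 57) = 57.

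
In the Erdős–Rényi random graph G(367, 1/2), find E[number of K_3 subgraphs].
E[# K_3] = C(367, 3) · (1/2)^C(3, 2) = 8171255 / 2^3 = 1021406.875

For each 3-subset S of vertices (there are C(367, 3) = 8171255 such S), let X_S = 1 if S induces a K_3 (all C(3, 2) = 3 edges present). Then P(X_S = 1) = (1/2)^3 = 1/8. By linearity of expectation, E[# K_3] = C(367, 3) · (1/2)^3 = 8171255 / 8 = 1021406.875.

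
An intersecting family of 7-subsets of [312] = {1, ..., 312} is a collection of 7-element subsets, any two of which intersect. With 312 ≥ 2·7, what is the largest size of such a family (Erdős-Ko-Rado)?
max |F| = C(311, 6) = 1197177605547

Erdős-Ko-Rado (1961): when n ≥ 2k, max |F| = C(n−1, k−1). The bound is attained by the star {A : i ∈ A} for any fixed i ∈ [n]. Here C(312−1, 7−1) = C(311, 6) = 1197177605547.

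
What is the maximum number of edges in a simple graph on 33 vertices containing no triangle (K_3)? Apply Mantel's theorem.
ex(33, K_3) = ⌊33^2/4⌋ = 272

Mantel (1907): a triangle-free graph on n vertices has at most ⌊n^2/4⌋ edges, with equality for the complete bipartite graph K_{⌊n/2⌋, ⌈n/2⌉}. For n = 33: ⌊33^2/4⌋ = ⌊1089/4⌋ = 272. The extremal graph is K_{16, 17}, which has 16·17 = 272 edges.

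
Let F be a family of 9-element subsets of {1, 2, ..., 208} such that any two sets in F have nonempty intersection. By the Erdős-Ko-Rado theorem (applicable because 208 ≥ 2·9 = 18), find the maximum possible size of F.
max |F| = C(207, 8) = 72907890277275

Erdős-Ko-Rado (1961): when n ≥ 2k, max |F| = C(n−1, k−1). The bound is attained by the star {A : i ∈ A} for any fixed i ∈ [n]. Here C(208−1, 9−1) = C(207, 8) = 72907890277275.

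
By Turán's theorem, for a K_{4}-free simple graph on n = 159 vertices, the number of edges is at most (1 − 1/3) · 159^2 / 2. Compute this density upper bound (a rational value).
Turán density bound = (2/3) · 159^2/2 = 8427

Turán's theorem: ex(n, K_{r+1}) is achieved by the complete r-partite Turán graph T(n, r) with parts as balanced as possible, and is at most (1 − 1/r) · n^2/2. For r = 3, n = 159: the density bound is (2/3) · 25281/2 = 8427. Since 3 ∣ 159, the Turán graph T(159, 3) has parts of equal size 53, and its edge count e(T(159, 3)) = 8427 attains the density bound exactly.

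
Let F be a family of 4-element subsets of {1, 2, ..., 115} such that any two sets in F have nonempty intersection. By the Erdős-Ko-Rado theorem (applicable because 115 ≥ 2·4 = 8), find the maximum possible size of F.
max |F| = C(114, 3) = 240464

Erdős-Ko-Rado (1961): when n ≥ 2k, max |F| = C(n−1, k−1). The bound is attained by the star {A : i ∈ A} for any fixed i ∈ [n]. Here C(115−1, 4−1) = C(114, 3) = 240464.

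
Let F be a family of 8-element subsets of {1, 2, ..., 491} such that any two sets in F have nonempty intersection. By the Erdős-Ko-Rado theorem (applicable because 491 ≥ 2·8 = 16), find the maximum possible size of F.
max |F| = C(490, 7) = 1288981117753560

Erdős-Ko-Rado (1961): when n ≥ 2k, max |F| = C(n−1, k−1). The bound is attained by the star {A : i ∈ A} for any fixed i ∈ [n]. Here C(491−1, 8−1) = C(490, 7) = 1288981117753560.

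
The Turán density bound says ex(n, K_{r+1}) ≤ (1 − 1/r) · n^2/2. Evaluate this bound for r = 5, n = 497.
Turán density bound = (4/5) · 497^2/2 = 494018/5 ≈ 98803.6

Turán's theorem: ex(n, K_{r+1}) is achieved by the complete r-partite Turán graph T(n, r) with parts as balanced as possible, and is at most (1 − 1/r) · n^2/2. For r = 5, n = 497: the density bound is (4/5) · 247009/2 = 494018/5 ≈ 98803.6. The integer-valued extremum is e(T(497, 5)) = 98803, which is strictly less than the density bound 494018/5 since 5 ∤ 497 (the parts of T(497, 5) cannot all be equal).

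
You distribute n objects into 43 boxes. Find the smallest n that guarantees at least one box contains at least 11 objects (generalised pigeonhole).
n = (11 − 1)·43 + 1 = 431

By the generalised pigeonhole principle, to guarantee some box contains ≥ r objects we need more than (r − 1) · k objects total. Threshold: n = (r − 1) · k + 1. With r = 11 and k = 43: n = 10 · 43 + 1 = 430 + 1 = 431. For n = 430 = 10 · 43, we can put exactly 10 objects in every box, avoiding 11 in any single one — so 431 is tight.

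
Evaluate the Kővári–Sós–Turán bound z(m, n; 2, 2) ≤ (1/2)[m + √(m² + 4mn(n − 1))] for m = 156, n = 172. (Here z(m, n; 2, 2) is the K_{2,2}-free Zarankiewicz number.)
z(156, 172; 2, 2) ≤ (1/2)[156 + √(156² + 4·156·172·171)] = (1/2)[156 + √18377424] = 2221.4449

Kővári–Sós–Turán: let r_1, ..., r_156 be the row sums and z = Σ r_i the total number of 1s. Each pair of columns can share at most one row with both entries 1 (else a 2×2 all-ones block appears), so Σ_i C(r_i, 2) ≤ C(172, 2) = 14706. By convexity Σ_i C(r_i, 2) ≥ 156·C(z/156, 2) = z(z − 156)/(2·156), giving z² − 156z − 156·172·171 ≤ 0 and hence z ≤ (1/2)[156 + √(24336 + 4·4588272)] = (1/2)[156 + √18377424] ≈ (1/2)(156 + 4286.8898) = 2221.4449.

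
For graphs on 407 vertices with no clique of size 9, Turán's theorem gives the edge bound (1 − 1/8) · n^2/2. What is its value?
Turán density bound = (7/8) · 407^2/2 = 1159543/16 ≈ 72471.4375

Turán's theorem: ex(n, K_{r+1}) is achieved by the complete r-partite Turán graph T(n, r) with parts as balanced as possible, and is at most (1 − 1/r) · n^2/2. For r = 8, n = 407: the density bound is (7/8) · 165649/2 = 1159543/16 ≈ 72471.4375. The integer-valued extremum is e(T(407, 8)) = 72471, which is strictly less than the density bound 1159543/16 since 8 ∤ 407 (the parts of T(407, 8) cannot all be equal).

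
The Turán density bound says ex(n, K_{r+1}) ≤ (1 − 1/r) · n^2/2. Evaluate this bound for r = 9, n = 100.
Turán density bound = (8/9) · 100^2/2 = 40000/9 ≈ 4444.4444

Turán's theorem: ex(n, K_{r+1}) is achieved by the complete r-partite Turán graph T(n, r) with parts as balanced as possible, and is at most (1 − 1/r) · n^2/2. For r = 9, n = 100: the density bound is (8/9) · 10000/2 = 40000/9 ≈ 4444.4444. The integer-valued extremum is e(T(100, 9)) = 4444, which is strictly less than the density bound 40000/9 since 9 ∤ 100 (the parts of T(100, 9) cannot all be equal).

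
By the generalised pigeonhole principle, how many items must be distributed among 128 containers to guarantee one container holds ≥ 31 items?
n = (31 − 1)·128 + 1 = 3841

By the generalised pigeonhole principle, to guarantee some box contains ≥ r objects we need more than (r − 1) · k objects total. Threshold: n = (r − 1) · k + 1. With r = 31 and k = 128: n = 30 · 128 + 1 = 3840 + 1 = 3841. For n = 3840 = 30 · 128, we can put exactly 30 objects in every box, avoiding 31 in any single one — so 3841 is tight.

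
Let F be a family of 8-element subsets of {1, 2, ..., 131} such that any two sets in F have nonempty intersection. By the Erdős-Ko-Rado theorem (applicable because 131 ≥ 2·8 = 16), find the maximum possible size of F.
max |F| = C(130, 7) = 105637584000

Erdős-Ko-Rado (1961): when n ≥ 2k, max |F| = C(n−1, k−1). The bound is attained by the star {A : i ∈ A} for any fixed i ∈ [n]. Here C(131−1, 8−1) = C(130, 7) = 105637584000.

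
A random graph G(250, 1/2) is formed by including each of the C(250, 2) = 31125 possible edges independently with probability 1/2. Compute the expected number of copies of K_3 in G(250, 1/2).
E[# K_3] = C(250, 3) · (1/2)^C(3, 2) = 2573000 / 2^3 = 321625

For each 3-subset S of vertices (there are C(250, 3) = 2573000 such S), let X_S = 1 if S induces a K_3 (all C(3, 2) = 3 edges present). Then P(X_S = 1) = (1/2)^3 = 1/8. By linearity of expectation, E[# K_3] = C(250, 3) · (1/2)^3 = 2573000 / 8 = 321625.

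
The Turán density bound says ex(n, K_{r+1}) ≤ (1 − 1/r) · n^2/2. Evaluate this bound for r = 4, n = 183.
Turán density bound = (3/4) · 183^2/2 = 100467/8 ≈ 12558.375

Turán's theorem: ex(n, K_{r+1}) is achieved by the complete r-partite Turán graph T(n, r) with parts as balanced as possible, and is at most (1 − 1/r) · n^2/2. For r = 4, n = 183: the density bound is (3/4) · 33489/2 = 100467/8 ≈ 12558.375. The integer-valued extremum is e(T(183, 4)) = 12558, which is strictly less than the density bound 100467/8 since 4 ∤ 183 (the parts of T(183, 4) cannot all be equal).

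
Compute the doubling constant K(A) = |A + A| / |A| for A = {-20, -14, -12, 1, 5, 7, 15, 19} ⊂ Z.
K = |A + A| / |A| = 32/8 = 4

Enumerate A + A = {a + b : a, b ∈ A}. With |A| = 8, there are |A|^2 = 64 ordered sum pairs; collecting distinct values, A + A = {-40, -34, -32, -28, -26, -24, -19, -15, -13, -11, -9, -7, -5, -1, 1, 2, 3, 5, 6, 7, 8, 10, 12, 14, 16, 20, 22, 24, 26, 30, 34, 38}, so |A + A| = 32. Thus K = 32/8 = 4. For comparison, the minimum possible |A + A| over all 8-element sets is 2·8 − 1 = 15 (so min K = 15/8), attained only by arithmetic progressions.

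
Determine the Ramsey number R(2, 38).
R(2, 38) = 38

R(2, k) = k for all k ≥ 2: in a 2-colouring of K_k, either some edge is red (a red K_2) or all edges are blue (a blue K_k). And K_{37} coloured all-blue has no blue K_38, so R(2, 38) > 37. Hence R(2, 38) = 38.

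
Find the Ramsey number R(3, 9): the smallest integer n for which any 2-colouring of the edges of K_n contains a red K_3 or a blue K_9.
R(3, 9) = 36

Lower bound: an explicit 2-colouring of K_{35} (typically a Paley-type or other structured construction) avoids a red K_3 and a blue K_9, showing R(3, 9) > 35.
Upper bound: the simple Erdős–Szekeres recurrence only gives R(3, 9) ≤ 37; the tight bound R(3, 9) ≤ 36 requires a sharper case analysis (or computer search) of 2-colourings of K_{36}.
Hence R(3, 9) = 36.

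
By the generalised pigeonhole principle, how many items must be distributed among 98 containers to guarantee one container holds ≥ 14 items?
n = (14 − 1)·98 + 1 = 1275

By the generalised pigeonhole principle, to guarantee some box contains ≥ r objects we need more than (r − 1) · k objects total. Threshold: n = (r − 1) · k + 1. With r = 14 and k = 98: n = 13 · 98 + 1 = 1274 + 1 = 1275. For n = 1274 = 13 · 98, we can put exactly 13 objects in every box, avoiding 14 in any single one — so 1275 is tight.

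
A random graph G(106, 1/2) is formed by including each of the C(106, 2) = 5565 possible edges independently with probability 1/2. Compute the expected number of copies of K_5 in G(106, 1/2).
E[# K_5] = C(106, 5) · (1/2)^C(5, 2) = 101340876 / 2^10 = 25335219/256 ≈ 98965.699219

For each 5-subset S of vertices (there are C(106, 5) = 101340876 such S), let X_S = 1 if S induces a K_5 (all C(5, 2) = 10 edges present). Then P(X_S = 1) = (1/2)^10 = 1/1024. By linearity of expectation, E[# K_5] = C(106, 5) · (1/2)^10 = 101340876 / 1024 = 25335219/256 ≈ 98965.699219.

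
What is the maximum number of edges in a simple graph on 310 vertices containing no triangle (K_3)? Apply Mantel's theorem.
ex(310, K_3) = ⌊310^2/4⌋ = 24025

Mantel (1907): a triangle-free graph on n vertices has at most ⌊n^2/4⌋ edges, with equality for the complete bipartite graph K_{⌊n/2⌋, ⌈n/2⌉}. For n = 310: ⌊310^2/4⌋ = ⌊96100/4⌋ = 24025. The extremal graph is K_{155, 155}, which has 155·155 = 24025 edges.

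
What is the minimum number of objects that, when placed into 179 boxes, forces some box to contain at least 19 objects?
n = (19 − 1)·179 + 1 = 3223

By the generalised pigeonhole principle, to guarantee some box contains ≥ r objects we need more than (r − 1) · k objects total. Threshold: n = (r − 1) · k + 1. With r = 19 and k = 179: n = 18 · 179 + 1 = 3222 + 1 = 3223. For n = 3222 = 18 · 179, we can put exactly 18 objects in every box, avoiding 19 in any single one — so 3223 is tight.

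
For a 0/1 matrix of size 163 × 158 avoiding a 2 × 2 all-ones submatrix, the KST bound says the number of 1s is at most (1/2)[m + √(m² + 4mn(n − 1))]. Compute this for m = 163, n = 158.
z(163, 158; 2, 2) ≤ (1/2)[163 + √(163² + 4·163·158·157)] = (1/2)[163 + √16200081] = 2093.9662

Kővári–Sós–Turán: let r_1, ..., r_163 be the row sums and z = Σ r_i the total number of 1s. Each pair of columns can share at most one row with both entries 1 (else a 2×2 all-ones block appears), so Σ_i C(r_i, 2) ≤ C(158, 2) = 12403. By convexity Σ_i C(r_i, 2) ≥ 163·C(z/163, 2) = z(z − 163)/(2·163), giving z² − 163z − 163·158·157 ≤ 0 and hence z ≤ (1/2)[163 + √(26569 + 4·4043378)] = (1/2)[163 + √16200081] ≈ (1/2)(163 + 4024.9324) = 2093.9662.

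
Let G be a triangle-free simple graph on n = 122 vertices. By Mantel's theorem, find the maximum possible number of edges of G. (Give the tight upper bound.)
ex(122, K_3) = ⌊122^2/4⌋ = 3721

Mantel (1907): a triangle-free graph on n vertices has at most ⌊n^2/4⌋ edges, with equality for the complete bipartite graph K_{⌊n/2⌋, ⌈n/2⌉}. For n = 122: ⌊122^2/4⌋ = ⌊14884/4⌋ = 3721. The extremal graph is K_{61, 61}, which has 61·61 = 3721 edges.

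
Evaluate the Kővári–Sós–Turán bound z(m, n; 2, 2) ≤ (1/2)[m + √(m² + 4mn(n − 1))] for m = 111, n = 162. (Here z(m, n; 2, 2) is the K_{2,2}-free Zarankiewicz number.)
z(111, 162; 2, 2) ≤ (1/2)[111 + √(111² + 4·111·162·161)] = (1/2)[111 + √11592729] = 1757.9048

Kővári–Sós–Turán: let r_1, ..., r_111 be the row sums and z = Σ r_i the total number of 1s. Each pair of columns can share at most one row with both entries 1 (else a 2×2 all-ones block appears), so Σ_i C(r_i, 2) ≤ C(162, 2) = 13041. By convexity Σ_i C(r_i, 2) ≥ 111·C(z/111, 2) = z(z − 111)/(2·111), giving z² − 111z − 111·162·161 ≤ 0 and hence z ≤ (1/2)[111 + √(12321 + 4·2895102)] = (1/2)[111 + √11592729] ≈ (1/2)(111 + 3404.8097) = 1757.9048.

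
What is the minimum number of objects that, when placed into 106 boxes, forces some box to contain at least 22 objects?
n = (22 − 1)·106 + 1 = 2227

By the generalised pigeonhole principle, to guarantee some box contains ≥ r objects we need more than (r − 1) · k objects total. Threshold: n = (r − 1) · k + 1. With r = 22 and k = 106: n = 21 · 106 + 1 = 2226 + 1 = 2227. For n = 2226 = 21 · 106, we can put exactly 21 objects in every box, avoiding 22 in any single one — so 2227 is tight.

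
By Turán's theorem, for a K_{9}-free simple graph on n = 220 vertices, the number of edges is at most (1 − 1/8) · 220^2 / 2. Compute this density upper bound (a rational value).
Turán density bound = (7/8) · 220^2/2 = 21175

Turán's theorem: ex(n, K_{r+1}) is achieved by the complete r-partite Turán graph T(n, r) with parts as balanced as possible, and is at most (1 − 1/r) · n^2/2. For r = 8, n = 220: the density bound is (7/8) · 48400/2 = 21175. The integer-valued extremum is e(T(220, 8)) = 21174, which is strictly less than the density bound 21175 since 8 ∤ 220 (the parts of T(220, 8) cannot all be equal).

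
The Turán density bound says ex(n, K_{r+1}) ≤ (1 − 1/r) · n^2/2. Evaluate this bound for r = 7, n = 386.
Turán density bound = (6/7) · 386^2/2 = 446988/7 ≈ 63855.4286

Turán's theorem: ex(n, K_{r+1}) is achieved by the complete r-partite Turán graph T(n, r) with parts as balanced as possible, and is at most (1 − 1/r) · n^2/2. For r = 7, n = 386: the density bound is (6/7) · 148996/2 = 446988/7 ≈ 63855.4286. The integer-valued extremum is e(T(386, 7)) = 63855, which is strictly less than the density bound 446988/7 since 7 ∤ 386 (the parts of T(386, 7) cannot all be equal).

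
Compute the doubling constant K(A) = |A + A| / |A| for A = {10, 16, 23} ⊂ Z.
K = |A + A| / |A| = 6/3 = 2

Enumerate A + A = {a + b : a, b ∈ A}. With |A| = 3, there are |A|^2 = 9 ordered sum pairs; collecting distinct values, A + A = {20, 26, 32, 33, 39, 46}, so |A + A| = 6. Thus K = 6/3 = 2. For comparison, the minimum possible |A + A| over all 3-element sets is 2·3 − 1 = 5 (so min K = 5/3), attained only by arithmetic progressions.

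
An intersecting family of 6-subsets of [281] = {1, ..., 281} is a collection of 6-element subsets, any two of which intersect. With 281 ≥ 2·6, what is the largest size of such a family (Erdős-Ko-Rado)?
max |F| = C(280, 5) = 13836130056

The Erdős-Ko-Rado theorem states: for n ≥ 2k, an intersecting family of k-subsets of an n-element set has size at most C(n − 1, k − 1), with equality for 'star' families {A ⊆ [n] : |A| = k, i ∈ A} (fix an element i). For n = 281, k = 6: C(280, 5) = 13836130056.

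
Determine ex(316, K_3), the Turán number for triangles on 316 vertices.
ex(316, K_3) = ⌊316^2/4⌋ = 24964

Mantel (1907): a triangle-free graph on n vertices has at most ⌊n^2/4⌋ edges, with equality for the complete bipartite graph K_{⌊n/2⌋, ⌈n/2⌉}. For n = 316: ⌊316^2/4⌋ = ⌊99856/4⌋ = 24964. The extremal graph is K_{158, 158}, which has 158·158 = 24964 edges.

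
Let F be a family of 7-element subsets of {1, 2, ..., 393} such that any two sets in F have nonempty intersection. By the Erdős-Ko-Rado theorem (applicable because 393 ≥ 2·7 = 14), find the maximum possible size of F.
max |F| = C(392, 6) = 4849391277276

Erdős-Ko-Rado (1961): when n ≥ 2k, max |F| = C(n−1, k−1). The bound is attained by the star {A : i ∈ A} for any fixed i ∈ [n]. Here C(393−1, 7−1) = C(392, 6) = 4849391277276.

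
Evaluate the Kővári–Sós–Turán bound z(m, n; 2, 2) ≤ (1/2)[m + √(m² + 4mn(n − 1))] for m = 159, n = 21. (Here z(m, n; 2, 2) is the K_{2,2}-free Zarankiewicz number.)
z(159, 21; 2, 2) ≤ (1/2)[159 + √(159² + 4·159·21·20)] = (1/2)[159 + √292401] = 349.8706

Kővári–Sós–Turán: let r_1, ..., r_159 be the row sums and z = Σ r_i the total number of 1s. Each pair of columns can share at most one row with both entries 1 (else a 2×2 all-ones block appears), so Σ_i C(r_i, 2) ≤ C(21, 2) = 210. By convexity Σ_i C(r_i, 2) ≥ 159·C(z/159, 2) = z(z − 159)/(2·159), giving z² − 159z − 159·21·20 ≤ 0 and hence z ≤ (1/2)[159 + √(25281 + 4·66780)] = (1/2)[159 + √292401] ≈ (1/2)(159 + 540.7412) = 349.8706.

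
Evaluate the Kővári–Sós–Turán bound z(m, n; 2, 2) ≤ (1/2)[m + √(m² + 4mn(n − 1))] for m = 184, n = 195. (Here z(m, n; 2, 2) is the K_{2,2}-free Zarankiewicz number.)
z(184, 195; 2, 2) ≤ (1/2)[184 + √(184² + 4·184·195·194)] = (1/2)[184 + √27876736] = 2731.9212

Kővári–Sós–Turán: let r_1, ..., r_184 be the row sums and z = Σ r_i the total number of 1s. Each pair of columns can share at most one row with both entries 1 (else a 2×2 all-ones block appears), so Σ_i C(r_i, 2) ≤ C(195, 2) = 18915. By convexity Σ_i C(r_i, 2) ≥ 184·C(z/184, 2) = z(z − 184)/(2·184), giving z² − 184z − 184·195·194 ≤ 0 and hence z ≤ (1/2)[184 + √(33856 + 4·6960720)] = (1/2)[184 + √27876736] ≈ (1/2)(184 + 5279.8424) = 2731.9212.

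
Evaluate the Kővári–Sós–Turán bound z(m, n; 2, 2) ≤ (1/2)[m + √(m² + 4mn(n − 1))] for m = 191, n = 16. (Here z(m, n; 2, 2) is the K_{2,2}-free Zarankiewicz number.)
z(191, 16; 2, 2) ≤ (1/2)[191 + √(191² + 4·191·16·15)] = (1/2)[191 + √219841] = 329.936

Kővári–Sós–Turán: let r_1, ..., r_191 be the row sums and z = Σ r_i the total number of 1s. Each pair of columns can share at most one row with both entries 1 (else a 2×2 all-ones block appears), so Σ_i C(r_i, 2) ≤ C(16, 2) = 120. By convexity Σ_i C(r_i, 2) ≥ 191·C(z/191, 2) = z(z − 191)/(2·191), giving z² − 191z − 191·16·15 ≤ 0 and hence z ≤ (1/2)[191 + √(36481 + 4·45840)] = (1/2)[191 + √219841] ≈ (1/2)(191 + 468.8721) = 329.936.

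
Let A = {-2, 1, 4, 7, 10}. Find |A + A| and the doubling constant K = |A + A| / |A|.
K = |A + A| / |A| = 9/5

Enumerate A + A = {a + b : a, b ∈ A}. With |A| = 5, there are |A|^2 = 25 ordered sum pairs; collecting distinct values, A + A = {-4, -1, 2, 5, 8, 11, 14, 17, 20}, so |A + A| = 9. Thus K = 9/5. Here |A + A| = 2|A| − 1 = 9, the minimum possible — so K = 9/5 is minimal, which holds iff A is an arithmetic progression.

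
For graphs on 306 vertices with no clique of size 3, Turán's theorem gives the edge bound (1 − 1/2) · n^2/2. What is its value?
Turán density bound = (1/2) · 306^2/2 = 23409

Turán's theorem: ex(n, K_{r+1}) is achieved by the complete r-partite Turán graph T(n, r) with parts as balanced as possible, and is at most (1 − 1/r) · n^2/2. For r = 2, n = 306: the density bound is (1/2) · 93636/2 = 23409. Since 2 ∣ 306, the Turán graph T(306, 2) has parts of equal size 153, and its edge count e(T(306, 2)) = 23409 attains the density bound exactly.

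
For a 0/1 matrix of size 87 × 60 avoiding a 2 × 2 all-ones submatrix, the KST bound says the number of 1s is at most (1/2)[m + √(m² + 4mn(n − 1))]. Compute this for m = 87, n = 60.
z(87, 60; 2, 2) ≤ (1/2)[87 + √(87² + 4·87·60·59)] = (1/2)[87 + √1239489] = 600.1617

Kővári–Sós–Turán: let r_1, ..., r_87 be the row sums and z = Σ r_i the total number of 1s. Each pair of columns can share at most one row with both entries 1 (else a 2×2 all-ones block appears), so Σ_i C(r_i, 2) ≤ C(60, 2) = 1770. By convexity Σ_i C(r_i, 2) ≥ 87·C(z/87, 2) = z(z − 87)/(2·87), giving z² − 87z − 87·60·59 ≤ 0 and hence z ≤ (1/2)[87 + √(7569 + 4·307980)] = (1/2)[87 + √1239489] ≈ (1/2)(87 + 1113.3234) = 600.1617.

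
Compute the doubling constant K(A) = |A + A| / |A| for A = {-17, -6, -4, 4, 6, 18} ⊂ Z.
K = |A + A| / |A| = 19/6

Enumerate A + A = {a + b : a, b ∈ A}. With |A| = 6, there are |A|^2 = 36 ordered sum pairs; collecting distinct values, A + A = {-34, -23, -21, -13, -12, -11, -10, -8, -2, 0, 1, 2, 8, 10, 12, 14, 22, 24, 36}, so |A + A| = 19. Thus K = 19/6. For comparison, the minimum possible |A + A| over all 6-element sets is 2·6 − 1 = 11 (so min K = 11/6), attained only by arithmetic progressions.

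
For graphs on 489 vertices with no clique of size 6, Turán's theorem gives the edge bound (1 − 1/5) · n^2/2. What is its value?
Turán density bound = (4/5) · 489^2/2 = 478242/5 ≈ 95648.4

Turán's theorem: ex(n, K_{r+1}) is achieved by the complete r-partite Turán graph T(n, r) with parts as balanced as possible, and is at most (1 − 1/r) · n^2/2. For r = 5, n = 489: the density bound is (4/5) · 239121/2 = 478242/5 ≈ 95648.4. The integer-valued extremum is e(T(489, 5)) = 95648, which is strictly less than the density bound 478242/5 since 5 ∤ 489 (the parts of T(489, 5) cannot all be equal).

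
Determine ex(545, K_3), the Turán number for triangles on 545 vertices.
ex(545, K_3) = ⌊545^2/4⌋ = 74256

Mantel (1907): a triangle-free graph on n vertices has at most ⌊n^2/4⌋ edges, with equality for the complete bipartite graph K_{⌊n/2⌋, ⌈n/2⌉}. For n = 545: ⌊545^2/4⌋ = ⌊297025/4⌋ = 74256. The extremal graph is K_{272, 273}, which has 272·273 = 74256 edges.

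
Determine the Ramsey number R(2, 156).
R(2, 156) = 156

R(2, k) = k for all k ≥ 2: in a 2-colouring of K_k, either some edge is red (a red K_2) or all edges are blue (a blue K_k). And K_{155} coloured all-blue has no blue K_156, so R(2, 156) > 155. Hence R(2, 156) = 156.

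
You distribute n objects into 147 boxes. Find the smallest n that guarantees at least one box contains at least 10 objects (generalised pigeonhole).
n = (10 − 1)·147 + 1 = 1324

By the generalised pigeonhole principle, to guarantee some box contains ≥ r objects we need more than (r − 1) · k objects total. Threshold: n = (r − 1) · k + 1. With r = 10 and k = 147: n = 9 · 147 + 1 = 1323 + 1 = 1324. For n = 1323 = 9 · 147, we can put exactly 9 objects in every box, avoiding 10 in any single one — so 1324 is tight.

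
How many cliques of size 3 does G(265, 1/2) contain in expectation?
E[# K_3] = C(265, 3) · (1/2)^C(3, 2) = 3066580 / 2^3 = 766645/2 = 383322.5

For each 3-subset S of vertices (there are C(265, 3) = 3066580 such S), let X_S = 1 if S induces a K_3 (all C(3, 2) = 3 edges present). Then P(X_S = 1) = (1/2)^3 = 1/8. By linearity of expectation, E[# K_3] = C(265, 3) · (1/2)^3 = 3066580 / 8 = 766645/2 = 383322.5.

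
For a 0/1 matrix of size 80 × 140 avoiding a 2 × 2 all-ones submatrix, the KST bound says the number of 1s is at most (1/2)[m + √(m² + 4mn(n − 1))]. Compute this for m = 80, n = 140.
z(80, 140; 2, 2) ≤ (1/2)[80 + √(80² + 4·80·140·139)] = (1/2)[80 + √6233600] = 1288.3589

Kővári–Sós–Turán: let r_1, ..., r_80 be the row sums and z = Σ r_i the total number of 1s. Each pair of columns can share at most one row with both entries 1 (else a 2×2 all-ones block appears), so Σ_i C(r_i, 2) ≤ C(140, 2) = 9730. By convexity Σ_i C(r_i, 2) ≥ 80·C(z/80, 2) = z(z − 80)/(2·80), giving z² − 80z − 80·140·139 ≤ 0 and hence z ≤ (1/2)[80 + √(6400 + 4·1556800)] = (1/2)[80 + √6233600] ≈ (1/2)(80 + 2496.7178) = 1288.3589.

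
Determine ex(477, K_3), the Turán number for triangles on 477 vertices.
ex(477, K_3) = ⌊477^2/4⌋ = 56882

Mantel (1907): a triangle-free graph on n vertices has at most ⌊n^2/4⌋ edges, with equality for the complete bipartite graph K_{⌊n/2⌋, ⌈n/2⌉}. For n = 477: ⌊477^2/4⌋ = ⌊227529/4⌋ = 56882. The extremal graph is K_{238, 239}, which has 238·239 = 56882 edges.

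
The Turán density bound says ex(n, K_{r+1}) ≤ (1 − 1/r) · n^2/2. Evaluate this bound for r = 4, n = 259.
Turán density bound = (3/4) · 259^2/2 = 201243/8 ≈ 25155.375

Turán's theorem: ex(n, K_{r+1}) is achieved by the complete r-partite Turán graph T(n, r) with parts as balanced as possible, and is at most (1 − 1/r) · n^2/2. For r = 4, n = 259: the density bound is (3/4) · 67081/2 = 201243/8 ≈ 25155.375. The integer-valued extremum is e(T(259, 4)) = 25155, which is strictly less than the density bound 201243/8 since 4 ∤ 259 (the parts of T(259, 4) cannot all be equal).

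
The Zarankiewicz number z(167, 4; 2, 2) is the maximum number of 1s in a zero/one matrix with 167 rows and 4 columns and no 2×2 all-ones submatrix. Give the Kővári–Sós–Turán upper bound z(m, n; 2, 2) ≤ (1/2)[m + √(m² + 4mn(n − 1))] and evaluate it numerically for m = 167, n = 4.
z(167, 4; 2, 2) ≤ (1/2)[167 + √(167² + 4·167·4·3)] = (1/2)[167 + √35905] = 178.2431

Kővári–Sós–Turán: let r_1, ..., r_167 be the row sums and z = Σ r_i the total number of 1s. Each pair of columns can share at most one row with both entries 1 (else a 2×2 all-ones block appears), so Σ_i C(r_i, 2) ≤ C(4, 2) = 6. By convexity Σ_i C(r_i, 2) ≥ 167·C(z/167, 2) = z(z − 167)/(2·167), giving z² − 167z − 167·4·3 ≤ 0 and hence z ≤ (1/2)[167 + √(27889 + 4·2004)] = (1/2)[167 + √35905] ≈ (1/2)(167 + 189.4861) = 178.2431.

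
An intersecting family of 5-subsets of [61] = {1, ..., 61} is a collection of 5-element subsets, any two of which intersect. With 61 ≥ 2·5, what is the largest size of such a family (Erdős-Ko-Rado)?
max |F| = C(60, 4) = 487635

Erdős-Ko-Rado (1961): when n ≥ 2k, max |F| = C(n−1, k−1). The bound is attained by the star {A : i ∈ A} for any fixed i ∈ [n]. Here C(61−1, 5−1) = C(60, 4) = 487635.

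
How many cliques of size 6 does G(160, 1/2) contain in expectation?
E[# K_6] = C(160, 6) · (1/2)^C(6, 2) = 21193254160 / 2^15 = 1324578385/2048 ≈ 646766.789551

For each 6-subset S of vertices (there are C(160, 6) = 21193254160 such S), let X_S = 1 if S induces a K_6 (all C(6, 2) = 15 edges present). Then P(X_S = 1) = (1/2)^15 = 1/32768. By linearity of expectation, E[# K_6] = C(160, 6) · (1/2)^15 = 21193254160 / 32768 = 1324578385/2048 ≈ 646766.789551.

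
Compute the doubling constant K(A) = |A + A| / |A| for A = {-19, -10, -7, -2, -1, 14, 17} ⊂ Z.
K = |A + A| / |A| = 25/7

Enumerate A + A = {a + b : a, b ∈ A}. With |A| = 7, there are |A|^2 = 49 ordered sum pairs; collecting distinct values, A + A = {-38, -29, -26, -21, -20, -17, -14, -12, -11, -9, -8, -5, -4, -3, -2, 4, 7, 10, 12, 13, 15, 16, 28, 31, 34}, so |A + A| = 25. Thus K = 25/7. For comparison, the minimum possible |A + A| over all 7-element sets is 2·7 − 1 = 13 (so min K = 13/7), attained only by arithmetic progressions.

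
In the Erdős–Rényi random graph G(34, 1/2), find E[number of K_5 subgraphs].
E[# K_5] = C(34, 5) · (1/2)^C(5, 2) = 278256 / 2^10 = 17391/64 = 271.734375

For each 5-subset S of vertices (there are C(34, 5) = 278256 such S), let X_S = 1 if S induces a K_5 (all C(5, 2) = 10 edges present). Then P(X_S = 1) = (1/2)^10 = 1/1024. By linearity of expectation, E[# K_5] = C(34, 5) · (1/2)^10 = 278256 / 1024 = 17391/64 = 271.734375.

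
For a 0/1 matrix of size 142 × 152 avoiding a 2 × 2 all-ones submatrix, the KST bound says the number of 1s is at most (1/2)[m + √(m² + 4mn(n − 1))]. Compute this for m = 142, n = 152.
z(142, 152; 2, 2) ≤ (1/2)[142 + √(142² + 4·142·152·151)] = (1/2)[142 + √13056900] = 1877.7166

Kővári–Sós–Turán: let r_1, ..., r_142 be the row sums and z = Σ r_i the total number of 1s. Each pair of columns can share at most one row with both entries 1 (else a 2×2 all-ones block appears), so Σ_i C(r_i, 2) ≤ C(152, 2) = 11476. By convexity Σ_i C(r_i, 2) ≥ 142·C(z/142, 2) = z(z − 142)/(2·142), giving z² − 142z − 142·152·151 ≤ 0 and hence z ≤ (1/2)[142 + √(20164 + 4·3259184)] = (1/2)[142 + √13056900] ≈ (1/2)(142 + 3613.4333) = 1877.7166.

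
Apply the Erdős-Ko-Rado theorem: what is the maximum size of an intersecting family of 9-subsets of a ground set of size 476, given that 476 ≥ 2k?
max |F| = C(475, 8) = 60574805465706675

Erdős-Ko-Rado (1961): when n ≥ 2k, max |F| = C(n−1, k−1). The bound is attained by the star {A : i ∈ A} for any fixed i ∈ [n]. Here C(476−1, 9−1) = C(475, 8) = 60574805465706675.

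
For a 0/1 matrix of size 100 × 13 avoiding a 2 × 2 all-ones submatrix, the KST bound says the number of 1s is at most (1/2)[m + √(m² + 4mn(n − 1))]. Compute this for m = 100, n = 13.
z(100, 13; 2, 2) ≤ (1/2)[100 + √(100² + 4·100·13·12)] = (1/2)[100 + √72400] = 184.5362

Kővári–Sós–Turán: let r_1, ..., r_100 be the row sums and z = Σ r_i the total number of 1s. Each pair of columns can share at most one row with both entries 1 (else a 2×2 all-ones block appears), so Σ_i C(r_i, 2) ≤ C(13, 2) = 78. By convexity Σ_i C(r_i, 2) ≥ 100·C(z/100, 2) = z(z − 100)/(2·100), giving z² − 100z − 100·13·12 ≤ 0 and hence z ≤ (1/2)[100 + √(10000 + 4·15600)] = (1/2)[100 + √72400] ≈ (1/2)(100 + 269.0725) = 184.5362.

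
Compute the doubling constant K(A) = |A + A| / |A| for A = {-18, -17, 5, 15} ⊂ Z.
K = |A + A| / |A| = 10/4 = 5/2

Enumerate A + A = {a + b : a, b ∈ A}. With |A| = 4, there are |A|^2 = 16 ordered sum pairs; collecting distinct values, A + A = {-36, -35, -34, -13, -12, -3, -2, 10, 20, 30}, so |A + A| = 10. Thus K = 10/4 = 5/2. For comparison, the minimum possible |A + A| over all 4-element sets is 2·4 − 1 = 7 (so min K = 7/4), attained only by arithmetic progressions.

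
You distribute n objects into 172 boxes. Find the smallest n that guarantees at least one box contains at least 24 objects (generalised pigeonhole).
n = (24 − 1)·172 + 1 = 3957

By the generalised pigeonhole principle, to guarantee some box contains ≥ r objects we need more than (r − 1) · k objects total. Threshold: n = (r − 1) · k + 1. With r = 24 and k = 172: n = 23 · 172 + 1 = 3956 + 1 = 3957. For n = 3956 = 23 · 172, we can put exactly 23 objects in every box, avoiding 24 in any single one — so 3957 is tight.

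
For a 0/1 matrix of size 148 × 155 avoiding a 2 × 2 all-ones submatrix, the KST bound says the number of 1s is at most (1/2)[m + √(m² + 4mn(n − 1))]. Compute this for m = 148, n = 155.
z(148, 155; 2, 2) ≤ (1/2)[148 + √(148² + 4·148·155·154)] = (1/2)[148 + √14152944] = 1955.0199

Kővári–Sós–Turán: let r_1, ..., r_148 be the row sums and z = Σ r_i the total number of 1s. Each pair of columns can share at most one row with both entries 1 (else a 2×2 all-ones block appears), so Σ_i C(r_i, 2) ≤ C(155, 2) = 11935. By convexity Σ_i C(r_i, 2) ≥ 148·C(z/148, 2) = z(z − 148)/(2·148), giving z² − 148z − 148·155·154 ≤ 0 and hence z ≤ (1/2)[148 + √(21904 + 4·3532760)] = (1/2)[148 + √14152944] ≈ (1/2)(148 + 3762.0399) = 1955.0199.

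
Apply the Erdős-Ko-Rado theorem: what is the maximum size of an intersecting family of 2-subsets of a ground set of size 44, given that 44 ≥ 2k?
max |F| = C(43, 1) = 43

The Erdős-Ko-Rado theorem states: for n ≥ 2k, an intersecting family of k-subsets of an n-element set has size at most C(n − 1, k − 1), with equality for 'star' families {A ⊆ [n] : |A| = k, i ∈ A} (fix an element i). For n = 44, k = 2: C(43, 1) = 43.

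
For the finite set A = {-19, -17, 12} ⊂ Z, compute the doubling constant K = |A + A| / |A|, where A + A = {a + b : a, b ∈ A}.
K = |A + A| / |A| = 6/3 = 2

Enumerate A + A = {a + b : a, b ∈ A}. With |A| = 3, there are |A|^2 = 9 ordered sum pairs; collecting distinct values, A + A = {-38, -36, -34, -7, -5, 24}, so |A + A| = 6. Thus K = 6/3 = 2. For comparison, the minimum possible |A + A| over all 3-element sets is 2·3 − 1 = 5 (so min K = 5/3), attained only by arithmetic progressions.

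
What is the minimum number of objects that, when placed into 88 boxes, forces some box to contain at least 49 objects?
n = (49 − 1)·88 + 1 = 4225

By the generalised pigeonhole principle, to guarantee some box contains ≥ r objects we need more than (r − 1) · k objects total. Threshold: n = (r − 1) · k + 1. With r = 49 and k = 88: n = 48 · 88 + 1 = 4224 + 1 = 4225. For n = 4224 = 48 · 88, we can put exactly 48 objects in every box, avoiding 49 in any single one — so 4225 is tight.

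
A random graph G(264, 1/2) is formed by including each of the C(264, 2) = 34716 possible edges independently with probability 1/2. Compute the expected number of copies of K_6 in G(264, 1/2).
E[# K_6] = C(264, 6) · (1/2)^C(6, 2) = 444060444828 / 2^15 = 111015111207/8192 ≈ 13551649.317261

For each 6-subset S of vertices (there are C(264, 6) = 444060444828 such S), let X_S = 1 if S induces a K_6 (all C(6, 2) = 15 edges present). Then P(X_S = 1) = (1/2)^15 = 1/32768. By linearity of expectation, E[# K_6] = C(264, 6) · (1/2)^15 = 444060444828 / 32768 = 111015111207/8192 ≈ 13551649.317261.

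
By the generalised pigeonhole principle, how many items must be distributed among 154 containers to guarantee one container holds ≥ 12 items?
n = (12 − 1)·154 + 1 = 1695

By the generalised pigeonhole principle, to guarantee some box contains ≥ r objects we need more than (r − 1) · k objects total. Threshold: n = (r − 1) · k + 1. With r = 12 and k = 154: n = 11 · 154 + 1 = 1694 + 1 = 1695. For n = 1694 = 11 · 154, we can put exactly 11 objects in every box, avoiding 12 in any single one — so 1695 is tight.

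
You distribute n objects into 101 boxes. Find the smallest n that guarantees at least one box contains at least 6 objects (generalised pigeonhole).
n = (6 − 1)·101 + 1 = 506

By the generalised pigeonhole principle, to guarantee some box contains ≥ r objects we need more than (r − 1) · k objects total. Threshold: n = (r − 1) · k + 1. With r = 6 and k = 101: n = 5 · 101 + 1 = 505 + 1 = 506. For n = 505 = 5 · 101, we can put exactly 5 objects in every box, avoiding 6 in any single one — so 506 is tight.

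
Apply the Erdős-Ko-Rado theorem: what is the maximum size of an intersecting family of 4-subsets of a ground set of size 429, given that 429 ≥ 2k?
max |F| = C(428, 3) = 12975676

Erdős-Ko-Rado (1961): when n ≥ 2k, max |F| = C(n−1, k−1). The bound is attained by the star {A : i ∈ A} for any fixed i ∈ [n]. Here C(429−1, 4−1) = C(428, 3) = 12975676.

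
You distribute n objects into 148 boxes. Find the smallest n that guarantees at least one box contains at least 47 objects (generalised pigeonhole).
n = (47 − 1)·148 + 1 = 6809

By the generalised pigeonhole principle, to guarantee some box contains ≥ r objects we need more than (r − 1) · k objects total. Threshold: n = (r − 1) · k + 1. With r = 47 and k = 148: n = 46 · 148 + 1 = 6808 + 1 = 6809. For n = 6808 = 46 · 148, we can put exactly 46 objects in every box, avoiding 47 in any single one — so 6809 is tight.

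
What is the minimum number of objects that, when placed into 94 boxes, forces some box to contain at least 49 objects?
n = (49 − 1)·94 + 1 = 4513

By the generalised pigeonhole principle, to guarantee some box contains ≥ r objects we need more than (r − 1) · k objects total. Threshold: n = (r − 1) · k + 1. With r = 49 and k = 94: n = 48 · 94 + 1 = 4512 + 1 = 4513. For n = 4512 = 48 · 94, we can put exactly 48 objects in every box, avoiding 49 in any single one — so 4513 is tight.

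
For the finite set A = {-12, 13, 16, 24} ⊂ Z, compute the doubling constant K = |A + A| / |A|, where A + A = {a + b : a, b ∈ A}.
K = |A + A| / |A| = 10/4 = 5/2

Enumerate A + A = {a + b : a, b ∈ A}. With |A| = 4, there are |A|^2 = 16 ordered sum pairs; collecting distinct values, A + A = {-24, 1, 4, 12, 26, 29, 32, 37, 40, 48}, so |A + A| = 10. Thus K = 10/4 = 5/2. For comparison, the minimum possible |A + A| over all 4-element sets is 2·4 − 1 = 7 (so min K = 7/4), attained only by arithmetic progressions.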